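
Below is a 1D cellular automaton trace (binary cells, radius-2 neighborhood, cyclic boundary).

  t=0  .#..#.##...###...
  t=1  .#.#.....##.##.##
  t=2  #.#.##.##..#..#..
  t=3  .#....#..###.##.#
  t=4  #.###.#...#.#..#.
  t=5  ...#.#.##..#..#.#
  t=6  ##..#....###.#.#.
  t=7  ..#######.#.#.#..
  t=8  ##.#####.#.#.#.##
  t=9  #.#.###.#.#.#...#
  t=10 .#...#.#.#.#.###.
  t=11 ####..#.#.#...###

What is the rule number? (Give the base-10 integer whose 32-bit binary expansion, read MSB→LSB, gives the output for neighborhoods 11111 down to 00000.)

3725051162

  [31] ##### => #  t=7,i=4
  [30] ####. => #  t=7,i=7
  [29] ###.# => .  t=3,i=11
  [28] ###.. => #  t=0,i=13
  [27] ##.## => #  t=1,i=11
  [26] ##.#. => #  t=1,i=0
  [25] ##..# => #  t=2,i=9
  [24] ##... => .  t=0,i=8
  [23] #.### => .  t=4,i=2
  [22] #.##. => .  t=0,i=6
  [21] #.#.# => .  t=1,i=1
  [20] #.#.. => .  t=1,i=3
  [19] #..## => .  t=3,i=8
  [18] #..#. => #  t=0,i=3
  [17] #...# => #  t=0,i=9
  [16] #.... => #  t=0,i=15
  [15] .#### => #  t=7,i=3
  [14] .###. => #  t=0,i=12
  [13] .##.# => .  t=1,i=10
  [12] .##.. => .  t=0,i=7
  [11] .#.## => .  t=0,i=5
  [10] .#.#. => #  t=1,i=2
  [9] .#..# => .  t=0,i=2
  [8] .#... => #  t=1,i=4
  [7] ..### => .  t=0,i=11
  [6] ..##. => .  t=1,i=9
  [5] ..#.# => .  t=0,i=4
  [4] ..#.. => #  t=0,i=1
  [3] ...## => #  t=0,i=10
  [2] ...#. => .  t=0,i=0
  [1] ....# => #  t=0,i=16
  [0] ..... => .  t=1,i=6
  bits 11011110000001111100010100011010 = 3725051162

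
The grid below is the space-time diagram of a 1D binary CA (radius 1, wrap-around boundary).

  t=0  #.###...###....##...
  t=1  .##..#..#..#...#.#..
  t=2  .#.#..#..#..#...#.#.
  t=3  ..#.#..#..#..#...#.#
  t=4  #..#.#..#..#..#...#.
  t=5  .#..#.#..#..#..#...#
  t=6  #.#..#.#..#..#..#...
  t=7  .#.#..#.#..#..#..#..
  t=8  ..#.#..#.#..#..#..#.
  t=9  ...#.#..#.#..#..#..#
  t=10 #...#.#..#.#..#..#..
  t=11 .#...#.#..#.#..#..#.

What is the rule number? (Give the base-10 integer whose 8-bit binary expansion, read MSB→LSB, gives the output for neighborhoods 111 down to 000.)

56

  [7] ### => .  t=0,i=3
  [6] ##. => .  t=0,i=4
  [5] #.# => #  t=0,i=1
  [4] #.. => #  t=0,i=5
  [3] .## => #  t=0,i=2
  [2] .#. => .  t=0,i=0
  [1] ..# => .  t=0,i=7
  [0] ... => .  t=0,i=6
  bits 00111000 = 56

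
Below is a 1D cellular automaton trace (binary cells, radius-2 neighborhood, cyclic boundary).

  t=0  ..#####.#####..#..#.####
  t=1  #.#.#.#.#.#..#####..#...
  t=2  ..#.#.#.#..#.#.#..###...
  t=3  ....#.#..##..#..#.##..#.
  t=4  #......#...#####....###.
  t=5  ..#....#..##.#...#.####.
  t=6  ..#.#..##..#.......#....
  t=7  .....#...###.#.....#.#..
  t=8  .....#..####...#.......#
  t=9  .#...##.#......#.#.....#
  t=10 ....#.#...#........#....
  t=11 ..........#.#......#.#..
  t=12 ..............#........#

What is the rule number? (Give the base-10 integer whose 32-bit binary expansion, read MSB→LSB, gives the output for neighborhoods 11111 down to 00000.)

  [31] ##### => #  t=0,i=4
  [30] ####. => .  t=0,i=5
  [29] ###.# => #  t=0,i=6
  [28] ###.. => .  t=0,i=12
  [27] ##.## => .  t=0,i=7
  [26] ##.#. => .  t=4,i=23
  [25] ##..# => #  t=0,i=0
  [24] ##... => .  t=2,i=21
  [23] #.### => #  t=0,i=8
  [22] #.##. => .  t=3,i=18
  [21] #.#.# => #  t=1,i=2
  [20] #.#.. => .  t=1,i=10
  [19] #..## => .  t=0,i=1
  [18] #..#. => #  t=0,i=14
  [17] #...# => .  t=1,i=22
  [16] #.... => #  t=2,i=22
  [15] .#### => .  t=0,i=3
  [14] .###. => #  t=2,i=19
  [13] .##.# => #  t=5,i=11
  [12] .##.. => .  t=3,i=10
  [11] .#.## => .  t=0,i=19
  [10] .#.#. => .  t=1,i=1
  [9] .#..# => #  t=0,i=16
  [8] .#... => .  t=1,i=21
  [7] ..### => #  t=0,i=2
  [6] ..##. => .  t=3,i=9
  [5] ..#.# => .  t=0,i=18
  [4] ..#.. => #  t=0,i=15
  [3] ...## => #  t=4,i=10
  [2] ...#. => .  t=1,i=23
  [1] ....# => .  t=2,i=0
  [0] ..... => .  t=2,i=23
  bits 10100010101001010110001010011000 = 2728747672

2728747672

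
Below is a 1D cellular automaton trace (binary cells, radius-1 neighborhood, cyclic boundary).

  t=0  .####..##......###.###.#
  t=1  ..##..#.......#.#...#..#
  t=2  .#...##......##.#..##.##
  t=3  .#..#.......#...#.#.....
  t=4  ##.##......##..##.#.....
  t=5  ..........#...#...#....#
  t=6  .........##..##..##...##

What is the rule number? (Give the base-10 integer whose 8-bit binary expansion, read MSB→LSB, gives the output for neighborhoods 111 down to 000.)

  [7] ### => #  t=0,i=2
  [6] ##. => .  t=0,i=4
  [5] #.# => .  t=0,i=0
  [4] #.. => .  t=0,i=5
  [3] .## => .  t=0,i=1
  [2] .#. => #  t=0,i=23
  [1] ..# => #  t=0,i=6
  [0] ... => .  t=0,i=10
  bits 10000110 = 134

134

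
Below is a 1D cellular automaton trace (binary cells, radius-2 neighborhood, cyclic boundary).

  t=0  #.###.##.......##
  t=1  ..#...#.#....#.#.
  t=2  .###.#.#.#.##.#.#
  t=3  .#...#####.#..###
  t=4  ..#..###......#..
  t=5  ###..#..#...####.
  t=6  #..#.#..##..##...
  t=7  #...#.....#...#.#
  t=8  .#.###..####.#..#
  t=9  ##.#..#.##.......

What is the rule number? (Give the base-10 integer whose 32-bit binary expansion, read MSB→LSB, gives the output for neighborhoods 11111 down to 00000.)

  #####|#  b31=1 t=3,i=7
  ####.|.  b30=0 t=3,i=8
  ###.#|.  b29=0 t=0,i=0
  ###..|.  b28=0 t=4,i=7
  ##.##|.  b27=0 t=0,i=1
  ##.#.|.  b26=0 t=2,i=4
  ##..#|#  b25=1 t=5,i=3
  ##...|#  b24=1 t=0,i=8
  #.###|#  b23=1 t=0,i=2
  #.##.|#  b22=1 t=0,i=6
  #.#.#|#  b21=1 t=2,i=5
  #.#..|.  b20=0 t=1,i=8
  #..##|.  b19=0 t=3,i=13
  #..#.|.  b18=0 t=5,i=4
  #...#|.  b17=0 t=1,i=0
  #....|.  b16=0 t=0,i=9
  .####|#  b15=1 t=3,i=6
  .###.|.  b14=0 t=0,i=3
  .##.#|.  b13=0 t=2,i=12
  .##..|.  b12=0 t=0,i=7
  .#.##|.  b11=0 t=2,i=0
  .#.#.|#  b10=1 t=1,i=7
  .#..#|.  b9=0 t=3,i=12
  .#...|#  b8=1 t=1,i=3
  ..###|#  b7=1 t=0,i=15
  ..##.|.  b6=0 t=6,i=8
  ..#.#|.  b5=0 t=1,i=6
  ..#..|#  b4=1 t=1,i=2
  ...##|.  b3=0 t=0,i=14
  ...#.|#  b2=1 t=1,i=1
  ....#|#  b1=1 t=0,i=13
  .....|.  b0=0 t=0,i=10
  bits 10000011111000001000010110010110 = 2212529558

2212529558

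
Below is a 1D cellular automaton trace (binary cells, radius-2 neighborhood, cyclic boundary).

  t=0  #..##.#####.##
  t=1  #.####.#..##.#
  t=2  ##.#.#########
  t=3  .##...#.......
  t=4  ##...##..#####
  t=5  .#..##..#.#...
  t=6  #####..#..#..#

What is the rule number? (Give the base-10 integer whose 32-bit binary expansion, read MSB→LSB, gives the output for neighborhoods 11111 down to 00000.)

  #####|.  b31=0 t=0,i=8
  ####.|.  b30=0 t=0,i=9
  ###.#|#  b29=1 t=0,i=10
  ###..|#  b28=1 t=0,i=0
  ##.##|#  b27=1 t=0,i=5
  ##.#.|#  b26=1 t=1,i=6
  ##..#|.  b25=0 t=0,i=1
  ##...|.  b24=0 t=3,i=3
  #.###|.  b23=0 t=0,i=6
  #.##.|#  b22=1 t=1,i=13
  #.#.#|.  b21=0 t=2,i=3
  #.#..|#  b20=1 t=1,i=7
  #..##|#  b19=1 t=0,i=2
  #..#.|#  b18=1 t=5,i=7
  #...#|.  b17=0 t=3,i=4
  #....|.  b16=0 t=3,i=8
  .####|#  b15=1 t=0,i=7
  .###.|#  b14=1 t=0,i=13
  .##.#|#  b13=1 t=0,i=4
  .##..|.  b12=0 t=3,i=2
  .#.##|.  b11=0 t=2,i=4
  .#.#.|.  b10=0 t=5,i=9
  .#..#|#  b9=1 t=1,i=8
  .#...|.  b8=0 t=3,i=7
  ..###|.  b7=0 t=4,i=9
  ..##.|#  b6=1 t=0,i=3
  ..#.#|.  b5=0 t=5,i=8
  ..#..|#  b4=1 t=3,i=6
  ...##|#  b3=1 t=3,i=0
  ...#.|#  b2=1 t=3,i=5
  ....#|#  b1=1 t=3,i=13
  .....|#  b0=1 t=3,i=9
  bits 00111100010111001110001001011111 = 1012720223

1012720223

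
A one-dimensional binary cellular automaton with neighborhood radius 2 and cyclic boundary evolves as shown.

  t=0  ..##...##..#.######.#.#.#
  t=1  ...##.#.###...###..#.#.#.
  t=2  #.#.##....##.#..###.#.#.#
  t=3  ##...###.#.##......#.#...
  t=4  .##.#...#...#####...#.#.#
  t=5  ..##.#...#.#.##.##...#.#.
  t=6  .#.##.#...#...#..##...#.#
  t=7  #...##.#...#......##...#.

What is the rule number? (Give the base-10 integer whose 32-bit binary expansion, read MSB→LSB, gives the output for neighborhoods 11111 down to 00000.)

2533733641

  #####|#  b31=1 t=0,i=15
  ####.|.  b30=0 t=0,i=17
  ###.#|.  b29=0 t=0,i=18
  ###..|#  b28=1 t=1,i=10
  ##.##|.  b27=0 t=5,i=15
  ##.#.|#  b26=1 t=0,i=19
  ##..#|#  b25=1 t=0,i=9
  ##...|#  b24=1 t=0,i=4
  #.###|.  b23=0 t=0,i=13
  #.##.|.  b22=0 t=2,i=4
  #.#.#|.  b21=0 t=0,i=20
  #.#..|.  b20=0 t=0,i=24
  #..##|.  b19=0 t=0,i=1
  #..#.|#  b18=1 t=0,i=10
  #...#|.  b17=0 t=0,i=5
  #....|#  b16=1 t=1,i=0
  .####|#  b15=1 t=0,i=14
  .###.|.  b14=0 t=1,i=9
  .##.#|#  b13=1 t=1,i=4
  .##..|#  b12=1 t=0,i=3
  .#.##|.  b11=0 t=0,i=12
  .#.#.|#  b10=1 t=0,i=21
  .#..#|.  b9=0 t=0,i=0
  .#...|#  b8=1 t=1,i=24
  ..###|.  b7=0 t=1,i=14
  ..##.|.  b6=0 t=0,i=2
  ..#.#|.  b5=0 t=0,i=11
  ..#..|.  b4=0 t=4,i=8
  ...##|#  b3=1 t=0,i=6
  ...#.|.  b2=0 t=3,i=18
  ....#|.  b1=0 t=1,i=1
  .....|#  b0=1 t=3,i=15
  bits 10010111000001011011010100001001 = 2533733641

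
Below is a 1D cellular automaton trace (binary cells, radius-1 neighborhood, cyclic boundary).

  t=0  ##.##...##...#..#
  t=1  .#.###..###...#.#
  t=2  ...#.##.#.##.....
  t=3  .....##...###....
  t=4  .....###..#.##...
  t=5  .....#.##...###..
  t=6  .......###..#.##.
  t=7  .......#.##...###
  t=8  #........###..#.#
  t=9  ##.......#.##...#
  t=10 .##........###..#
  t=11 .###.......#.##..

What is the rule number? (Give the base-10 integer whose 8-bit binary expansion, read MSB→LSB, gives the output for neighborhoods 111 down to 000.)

88

  [7] ### => .  t=0,i=0
  [6] ##. => #  t=0,i=1
  [5] #.# => .  t=0,i=2
  [4] #.. => #  t=0,i=5
  [3] .## => #  t=0,i=3
  [2] .#. => .  t=0,i=13
  [1] ..# => .  t=0,i=7
  [0] ... => .  t=0,i=6
  bits 01011000 = 88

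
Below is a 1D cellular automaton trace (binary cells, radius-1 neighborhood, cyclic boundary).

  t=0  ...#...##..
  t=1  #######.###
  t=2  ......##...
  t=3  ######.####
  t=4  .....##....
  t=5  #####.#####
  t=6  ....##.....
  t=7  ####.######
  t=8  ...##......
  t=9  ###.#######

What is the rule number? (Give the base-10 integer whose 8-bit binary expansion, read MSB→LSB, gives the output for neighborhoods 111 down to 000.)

119

  ###|.  b7=0 t=1,i=0
  ##.|#  b6=1 t=0,i=8
  #.#|#  b5=1 t=1,i=7
  #..|#  b4=1 t=0,i=4
  .##|.  b3=0 t=0,i=7
  .#.|#  b2=1 t=0,i=3
  ..#|#  b1=1 t=0,i=2
  ...|#  b0=1 t=0,i=0
  bits 01110111 = 119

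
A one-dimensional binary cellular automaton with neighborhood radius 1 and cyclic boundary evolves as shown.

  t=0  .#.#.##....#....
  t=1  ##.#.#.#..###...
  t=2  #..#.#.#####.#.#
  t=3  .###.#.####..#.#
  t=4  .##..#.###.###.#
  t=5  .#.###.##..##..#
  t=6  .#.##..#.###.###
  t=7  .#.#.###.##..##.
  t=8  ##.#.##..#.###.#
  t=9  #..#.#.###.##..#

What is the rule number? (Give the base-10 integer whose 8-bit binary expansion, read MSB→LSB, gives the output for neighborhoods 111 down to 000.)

158

  ###|#  b7=1 t=1,i=11
  ##.|.  b6=0 t=0,i=6
  #.#|.  b5=0 t=0,i=2
  #..|#  b4=1 t=0,i=7
  .##|#  b3=1 t=0,i=5
  .#.|#  b2=1 t=0,i=1
  ..#|#  b1=1 t=0,i=0
  ...|.  b0=0 t=0,i=8
  bits 10011110 = 158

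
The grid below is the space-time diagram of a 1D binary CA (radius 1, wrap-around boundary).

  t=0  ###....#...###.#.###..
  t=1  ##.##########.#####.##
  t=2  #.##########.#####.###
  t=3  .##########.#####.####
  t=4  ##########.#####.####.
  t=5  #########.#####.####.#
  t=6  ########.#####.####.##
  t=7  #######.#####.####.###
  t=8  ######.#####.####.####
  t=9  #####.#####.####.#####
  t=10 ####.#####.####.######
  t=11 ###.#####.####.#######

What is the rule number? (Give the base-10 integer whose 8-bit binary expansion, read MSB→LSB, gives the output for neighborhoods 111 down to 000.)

191

  [7] ### => #  t=0,i=1
  [6] ##. => .  t=0,i=2
  [5] #.# => #  t=0,i=14
  [4] #.. => #  t=0,i=3
  [3] .## => #  t=0,i=0
  [2] .#. => #  t=0,i=7
  [1] ..# => #  t=0,i=6
  [0] ... => #  t=0,i=4
  bits 10111111 = 191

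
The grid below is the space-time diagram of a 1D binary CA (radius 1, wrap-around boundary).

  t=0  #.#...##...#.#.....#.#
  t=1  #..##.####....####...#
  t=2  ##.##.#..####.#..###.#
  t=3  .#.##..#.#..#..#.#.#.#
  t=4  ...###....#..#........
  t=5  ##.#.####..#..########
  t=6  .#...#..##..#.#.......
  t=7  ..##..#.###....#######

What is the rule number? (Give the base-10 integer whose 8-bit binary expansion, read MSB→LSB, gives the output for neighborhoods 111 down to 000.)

89

  ###|.  b7=0 t=1,i=7
  ##.|#  b6=1 t=0,i=0
  #.#|.  b5=0 t=0,i=1
  #..|#  b4=1 t=0,i=3
  .##|#  b3=1 t=0,i=6
  .#.|.  b2=0 t=0,i=2
  ..#|.  b1=0 t=0,i=5
  ...|#  b0=1 t=0,i=4
  bits 01011001 = 89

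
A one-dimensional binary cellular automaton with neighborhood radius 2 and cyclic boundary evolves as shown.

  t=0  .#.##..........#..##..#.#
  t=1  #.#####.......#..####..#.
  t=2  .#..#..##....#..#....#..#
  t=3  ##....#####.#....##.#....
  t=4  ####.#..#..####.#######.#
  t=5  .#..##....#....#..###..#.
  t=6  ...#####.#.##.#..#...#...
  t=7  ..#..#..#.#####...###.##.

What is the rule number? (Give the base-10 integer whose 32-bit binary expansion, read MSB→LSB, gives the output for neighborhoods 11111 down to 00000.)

2405121356

  ##### -> #   bit 31 = 1  t=1,i=4
  ####. -> .   bit 30 = 0  t=1,i=5
  ###.# -> .   bit 29 = 0  t=3,i=10
  ###.. -> .   bit 28 = 0  t=1,i=6
  ##.## -> #   bit 27 = 1  t=4,i=15
  ##.#. -> #   bit 26 = 1  t=3,i=11
  ##..# -> #   bit 25 = 1  t=0,i=20
  ##... -> #   bit 24 = 1  t=0,i=5
  #.### -> .   bit 23 = 0  t=1,i=2
  #.##. -> #   bit 22 = 1  t=0,i=3
  #.#.# -> .   bit 21 = 0  t=0,i=1
  #.#.. -> #   bit 20 = 1  t=2,i=1
  #..## -> #   bit 19 = 1  t=0,i=17
  #..#. -> .   bit 18 = 0  t=0,i=21
  #...# -> #   bit 17 = 1  t=6,i=19
  #.... -> #   bit 16 = 1  t=0,i=6
  .#### -> .   bit 15 = 0  t=1,i=3
  .###. -> .   bit 14 = 0  t=5,i=19
  .##.# -> #   bit 13 = 1  t=3,i=18
  .##.. -> #   bit 12 = 1  t=0,i=4
  .#.## -> #   bit 11 = 1  t=0,i=2
  .#.#. -> #   bit 10 = 1  t=0,i=0
  .#..# -> .   bit 9 = 0  t=0,i=16
  .#... -> #   bit 8 = 1  t=2,i=17
  ..### -> .   bit 7 = 0  t=1,i=17
  ..##. -> #   bit 6 = 1  t=0,i=18
  ..#.# -> .   bit 5 = 0  t=0,i=22
  ..#.. -> .   bit 4 = 0  t=0,i=15
  ...## -> #   bit 3 = 1  t=3,i=5
  ...#. -> #   bit 2 = 1  t=0,i=14
  ....# -> .   bit 1 = 0  t=0,i=13
  ..... -> .   bit 0 = 0  t=0,i=7
  bits 10001111010110110011110101001100 = 2405121356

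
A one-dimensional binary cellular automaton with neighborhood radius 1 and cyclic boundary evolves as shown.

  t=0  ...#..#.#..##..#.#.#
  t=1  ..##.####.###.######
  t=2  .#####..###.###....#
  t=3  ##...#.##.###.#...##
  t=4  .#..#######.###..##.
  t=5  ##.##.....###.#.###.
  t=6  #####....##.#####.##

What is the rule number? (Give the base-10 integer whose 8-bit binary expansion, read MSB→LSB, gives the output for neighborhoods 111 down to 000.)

110

  ### -> .   bit 7 = 0  t=1,i=6
  ##. -> #   bit 6 = 1  t=0,i=12
  #.# -> #   bit 5 = 1  t=0,i=7
  #.. -> .   bit 4 = 0  t=0,i=0
  .## -> #   bit 3 = 1  t=0,i=11
  .#. -> #   bit 2 = 1  t=0,i=3
  ..# -> #   bit 1 = 1  t=0,i=2
  ... -> .   bit 0 = 0  t=0,i=1
  bits 01101110 = 110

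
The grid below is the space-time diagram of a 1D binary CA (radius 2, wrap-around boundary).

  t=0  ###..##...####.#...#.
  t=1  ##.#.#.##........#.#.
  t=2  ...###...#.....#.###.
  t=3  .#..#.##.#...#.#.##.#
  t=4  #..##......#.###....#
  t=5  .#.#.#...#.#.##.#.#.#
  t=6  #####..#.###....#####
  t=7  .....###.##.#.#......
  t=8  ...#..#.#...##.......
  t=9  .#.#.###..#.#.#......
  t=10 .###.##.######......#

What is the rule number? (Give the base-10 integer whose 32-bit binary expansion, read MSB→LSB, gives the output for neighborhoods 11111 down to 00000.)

  [31] ##### => .  t=6,i=0
  [30] ####. => .  t=0,i=12
  [29] ###.# => .  t=0,i=13
  [28] ###.. => .  t=0,i=2
  [27] ##.## => #  t=7,i=8
  [26] ##.#. => .  t=0,i=14
  [25] ##..# => #  t=0,i=3
  [24] ##... => #  t=0,i=7
  [23] #.### => #  t=0,i=0
  [22] #.##. => .  t=1,i=0
  [21] #.#.# => #  t=1,i=3
  [20] #.#.. => .  t=0,i=15
  [19] #..## => .  t=0,i=4
  [18] #..#. => #  t=3,i=3
  [17] #...# => #  t=0,i=8
  [16] #.... => .  t=1,i=10
  [15] .#### => .  t=0,i=11
  [14] .###. => #  t=0,i=1
  [13] .##.# => .  t=1,i=1
  [12] .##.. => .  t=0,i=6
  [11] .#.## => .  t=0,i=20
  [10] .#.#. => #  t=1,i=4
  [9] .#..# => .  t=3,i=2
  [8] .#... => .  t=0,i=16
  [7] ..### => .  t=0,i=10
  [6] ..##. => #  t=0,i=5
  [5] ..#.# => #  t=0,i=19
  [4] ..#.. => #  t=2,i=9
  [3] ...## => .  t=0,i=9
  [2] ...#. => .  t=0,i=18
  [1] ....# => #  t=1,i=15
  [0] ..... => .  t=1,i=11
  bits 00001011101001100100010001110010 = 195445874

195445874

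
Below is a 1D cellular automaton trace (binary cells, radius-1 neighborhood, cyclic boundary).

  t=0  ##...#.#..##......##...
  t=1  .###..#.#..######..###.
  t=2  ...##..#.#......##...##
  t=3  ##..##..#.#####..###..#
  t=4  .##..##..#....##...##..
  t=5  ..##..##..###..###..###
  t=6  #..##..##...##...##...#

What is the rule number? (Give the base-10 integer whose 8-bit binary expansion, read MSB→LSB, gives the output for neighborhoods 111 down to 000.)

113

  ###|.  b7=0 t=1,i=2
  ##.|#  b6=1 t=0,i=1
  #.#|#  b5=1 t=0,i=6
  #..|#  b4=1 t=0,i=2
  .##|.  b3=0 t=0,i=0
  .#.|.  b2=0 t=0,i=5
  ..#|.  b1=0 t=0,i=4
  ...|#  b0=1 t=0,i=3
  bits 01110001 = 113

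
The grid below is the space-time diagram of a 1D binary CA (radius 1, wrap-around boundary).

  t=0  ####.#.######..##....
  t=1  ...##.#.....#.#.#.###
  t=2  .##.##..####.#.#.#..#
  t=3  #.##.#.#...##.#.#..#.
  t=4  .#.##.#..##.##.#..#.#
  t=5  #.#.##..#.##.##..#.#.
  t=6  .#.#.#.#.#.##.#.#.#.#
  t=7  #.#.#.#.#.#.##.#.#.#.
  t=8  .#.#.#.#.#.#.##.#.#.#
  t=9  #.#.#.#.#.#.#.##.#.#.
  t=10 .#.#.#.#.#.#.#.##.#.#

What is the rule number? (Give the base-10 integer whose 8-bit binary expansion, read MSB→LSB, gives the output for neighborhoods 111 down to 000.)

99

  nb ###: next=.  (t=0,i=1, bit7=0)
  nb ##.: next=#  (t=0,i=3, bit6=1)
  nb #.#: next=#  (t=0,i=4, bit5=1)
  nb #..: next=.  (t=0,i=13, bit4=0)
  nb .##: next=.  (t=0,i=0, bit3=0)
  nb .#.: next=.  (t=0,i=5, bit2=0)
  nb ..#: next=#  (t=0,i=14, bit1=1)
  nb ...: next=#  (t=0,i=18, bit0=1)
  bits 01100011 = 99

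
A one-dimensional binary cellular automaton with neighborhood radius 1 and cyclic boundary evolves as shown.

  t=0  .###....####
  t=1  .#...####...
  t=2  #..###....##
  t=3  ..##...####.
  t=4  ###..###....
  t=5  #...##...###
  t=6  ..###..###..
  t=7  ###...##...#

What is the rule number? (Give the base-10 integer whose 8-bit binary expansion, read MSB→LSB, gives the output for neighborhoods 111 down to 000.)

11

  nb ###: next=.  (t=0,i=2, bit7=0)
  nb ##.: next=.  (t=0,i=3, bit6=0)
  nb #.#: next=.  (t=0,i=0, bit5=0)
  nb #..: next=.  (t=0,i=4, bit4=0)
  nb .##: next=#  (t=0,i=1, bit3=1)
  nb .#.: next=.  (t=1,i=1, bit2=0)
  nb ..#: next=#  (t=0,i=7, bit1=1)
  nb ...: next=#  (t=0,i=5, bit0=1)
  bits 00001011 = 11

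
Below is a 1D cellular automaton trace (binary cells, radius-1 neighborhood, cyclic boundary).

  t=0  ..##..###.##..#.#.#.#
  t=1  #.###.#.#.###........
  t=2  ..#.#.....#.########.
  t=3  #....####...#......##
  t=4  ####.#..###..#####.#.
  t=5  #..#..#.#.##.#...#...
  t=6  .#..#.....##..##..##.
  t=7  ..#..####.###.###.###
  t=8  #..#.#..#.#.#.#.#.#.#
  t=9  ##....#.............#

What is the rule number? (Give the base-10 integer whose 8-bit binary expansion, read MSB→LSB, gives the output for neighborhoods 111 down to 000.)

89

  nb ###: next=.  (t=0,i=7, bit7=0)
  nb ##.: next=#  (t=0,i=3, bit6=1)
  nb #.#: next=.  (t=0,i=9, bit5=0)
  nb #..: next=#  (t=0,i=0, bit4=1)
  nb .##: next=#  (t=0,i=2, bit3=1)
  nb .#.: next=.  (t=0,i=14, bit2=0)
  nb ..#: next=.  (t=0,i=1, bit1=0)
  nb ...: next=#  (t=1,i=14, bit0=1)
  bits 01011001 = 89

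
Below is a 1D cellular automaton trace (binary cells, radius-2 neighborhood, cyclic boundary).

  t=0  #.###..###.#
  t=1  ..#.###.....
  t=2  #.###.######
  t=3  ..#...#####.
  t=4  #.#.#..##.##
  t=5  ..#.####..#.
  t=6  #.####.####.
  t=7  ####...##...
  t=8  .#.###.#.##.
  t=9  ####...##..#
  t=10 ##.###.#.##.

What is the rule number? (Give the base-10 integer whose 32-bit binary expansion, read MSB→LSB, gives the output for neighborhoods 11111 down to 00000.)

2478803571

  nb #####: next=#  (t=2,i=8, bit31=1)
  nb ####.: next=.  (t=2,i=11, bit30=0)
  nb ###.#: next=.  (t=0,i=9, bit29=0)
  nb ###..: next=#  (t=0,i=4, bit28=1)
  nb ##.##: next=.  (t=0,i=1, bit27=0)
  nb ##.#.: next=.  (t=4,i=1, bit26=0)
  nb ##..#: next=#  (t=0,i=5, bit25=1)
  nb ##...: next=#  (t=1,i=7, bit24=1)
  nb #.###: next=#  (t=0,i=2, bit23=1)
  nb #.##.: next=.  (t=0,i=11, bit22=0)
  nb #.#.#: next=#  (t=4,i=2, bit21=1)
  nb #.#..: next=#  (t=4,i=4, bit20=1)
  nb #..##: next=#  (t=0,i=6, bit19=1)
  nb #..#.: next=#  (t=5,i=9, bit18=1)
  nb #...#: next=#  (t=3,i=0, bit17=1)
  nb #....: next=#  (t=1,i=8, bit16=1)
  nb .####: next=#  (t=2,i=7, bit15=1)
  nb .###.: next=.  (t=0,i=3, bit14=0)
  nb .##.#: next=.  (t=0,i=0, bit13=0)
  nb .##..: next=.  (t=7,i=8, bit12=0)
  nb .#.##: next=#  (t=1,i=3, bit11=1)
  nb .#.#.: next=.  (t=4,i=3, bit10=0)
  nb .#..#: next=#  (t=4,i=5, bit9=1)
  nb .#...: next=.  (t=3,i=3, bit8=0)
  nb ..###: next=.  (t=0,i=7, bit7=0)
  nb ..##.: next=#  (t=4,i=7, bit6=1)
  nb ..#.#: next=#  (t=1,i=2, bit5=1)
  nb ..#..: next=#  (t=3,i=2, bit4=1)
  nb ...##: next=.  (t=3,i=5, bit3=0)
  nb ...#.: next=.  (t=1,i=1, bit2=0)
  nb ....#: next=#  (t=1,i=0, bit1=1)
  nb .....: next=#  (t=1,i=9, bit0=1)
  bits 10010011101111111000101001110011 = 2478803571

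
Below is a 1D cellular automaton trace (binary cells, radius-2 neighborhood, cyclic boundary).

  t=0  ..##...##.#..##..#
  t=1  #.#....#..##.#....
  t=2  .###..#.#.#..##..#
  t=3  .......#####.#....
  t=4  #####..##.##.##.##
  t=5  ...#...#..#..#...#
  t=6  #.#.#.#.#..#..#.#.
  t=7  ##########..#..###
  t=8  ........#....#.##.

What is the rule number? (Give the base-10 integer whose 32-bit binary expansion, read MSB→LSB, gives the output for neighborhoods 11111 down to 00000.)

1617987525

  #####|.  b31=0 t=3,i=9
  ####.|#  b30=1 t=3,i=10
  ###.#|#  b29=1 t=3,i=11
  ###..|.  b28=0 t=2,i=3
  ##.##|.  b27=0 t=4,i=9
  ##.#.|.  b26=0 t=0,i=9
  ##..#|.  b25=0 t=0,i=15
  ##...|.  b24=0 t=0,i=4
  #.###|.  b23=0 t=2,i=1
  #.##.|#  b22=1 t=4,i=10
  #.#.#|#  b21=1 t=2,i=8
  #.#..|#  b20=1 t=0,i=10
  #..##|.  b19=0 t=0,i=1
  #..#.|.  b18=0 t=0,i=16
  #...#|.  b17=0 t=0,i=5
  #....|.  b16=0 t=1,i=4
  .####|#  b15=1 t=3,i=8
  .###.|.  b14=0 t=2,i=2
  .##.#|.  b13=0 t=0,i=8
  .##..|.  b12=0 t=0,i=3
  .#.##|.  b11=0 t=2,i=0
  .#.#.|#  b10=1 t=1,i=1
  .#..#|#  b9=1 t=0,i=0
  .#...|#  b8=1 t=1,i=3
  ..###|#  b7=1 t=3,i=7
  ..##.|#  b6=1 t=0,i=2
  ..#.#|.  b5=0 t=1,i=0
  ..#..|.  b4=0 t=0,i=17
  ...##|.  b3=0 t=0,i=6
  ...#.|#  b2=1 t=1,i=6
  ....#|.  b1=0 t=1,i=5
  .....|#  b0=1 t=3,i=0
  bits 01100000011100001000011111000101 = 1617987525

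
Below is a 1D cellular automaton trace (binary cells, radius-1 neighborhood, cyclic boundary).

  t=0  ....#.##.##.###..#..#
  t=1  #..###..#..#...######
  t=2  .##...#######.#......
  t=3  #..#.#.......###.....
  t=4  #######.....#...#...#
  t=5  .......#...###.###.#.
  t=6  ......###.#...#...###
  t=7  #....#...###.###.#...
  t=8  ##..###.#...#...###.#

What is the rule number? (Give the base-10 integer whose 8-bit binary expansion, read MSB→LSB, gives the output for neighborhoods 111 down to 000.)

  [7] ### => .  t=0,i=13
  [6] ##. => .  t=0,i=7
  [5] #.# => #  t=0,i=5
  [4] #.. => #  t=0,i=0
  [3] .## => .  t=0,i=6
  [2] .#. => #  t=0,i=4
  [1] ..# => #  t=0,i=3
  [0] ... => .  t=0,i=1
  bits 00110110 = 54

54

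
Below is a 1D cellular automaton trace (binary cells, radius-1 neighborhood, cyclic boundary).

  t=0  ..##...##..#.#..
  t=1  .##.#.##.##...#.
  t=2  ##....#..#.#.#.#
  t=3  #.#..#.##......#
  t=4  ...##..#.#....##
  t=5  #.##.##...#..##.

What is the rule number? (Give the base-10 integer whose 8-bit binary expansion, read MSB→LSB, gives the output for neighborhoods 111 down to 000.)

154

  [7] ### => #  t=2,i=0
  [6] ##. => .  t=0,i=3
  [5] #.# => .  t=0,i=12
  [4] #.. => #  t=0,i=4
  [3] .## => #  t=0,i=2
  [2] .#. => .  t=0,i=11
  [1] ..# => #  t=0,i=1
  [0] ... => .  t=0,i=0
  bits 10011010 = 154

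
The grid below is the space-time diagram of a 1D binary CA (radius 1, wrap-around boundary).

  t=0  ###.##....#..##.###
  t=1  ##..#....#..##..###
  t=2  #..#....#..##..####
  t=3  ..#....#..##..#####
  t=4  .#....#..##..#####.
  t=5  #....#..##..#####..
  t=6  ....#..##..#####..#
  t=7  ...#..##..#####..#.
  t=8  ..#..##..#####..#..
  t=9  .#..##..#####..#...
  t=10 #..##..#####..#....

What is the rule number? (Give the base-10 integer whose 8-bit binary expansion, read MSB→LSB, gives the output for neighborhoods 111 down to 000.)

  ### -> #   bit 7 = 1  t=0,i=0
  ##. -> .   bit 6 = 0  t=0,i=2
  #.# -> .   bit 5 = 0  t=0,i=3
  #.. -> .   bit 4 = 0  t=0,i=6
  .## -> #   bit 3 = 1  t=0,i=4
  .#. -> .   bit 2 = 0  t=0,i=10
  ..# -> #   bit 1 = 1  t=0,i=9
  ... -> .   bit 0 = 0  t=0,i=7
  bits 10001010 = 138

138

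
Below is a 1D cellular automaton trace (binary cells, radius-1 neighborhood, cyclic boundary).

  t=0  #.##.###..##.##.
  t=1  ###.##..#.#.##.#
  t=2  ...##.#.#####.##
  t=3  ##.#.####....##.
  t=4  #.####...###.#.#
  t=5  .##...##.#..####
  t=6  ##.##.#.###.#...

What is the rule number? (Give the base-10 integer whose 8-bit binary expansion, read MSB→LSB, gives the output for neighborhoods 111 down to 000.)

  ###|.  b7=0 t=0,i=6
  ##.|.  b6=0 t=0,i=3
  #.#|#  b5=1 t=0,i=1
  #..|#  b4=1 t=0,i=8
  .##|#  b3=1 t=0,i=2
  .#.|#  b2=1 t=0,i=0
  ..#|.  b1=0 t=0,i=9
  ...|#  b0=1 t=2,i=1
  bits 00111101 = 61

61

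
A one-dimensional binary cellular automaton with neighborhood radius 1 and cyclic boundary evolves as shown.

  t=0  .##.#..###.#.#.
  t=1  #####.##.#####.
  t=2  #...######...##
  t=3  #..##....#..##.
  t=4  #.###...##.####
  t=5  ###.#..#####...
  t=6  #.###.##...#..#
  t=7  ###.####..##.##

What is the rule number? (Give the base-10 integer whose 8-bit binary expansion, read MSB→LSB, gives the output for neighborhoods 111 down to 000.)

  nb ###: next=.  (t=0,i=8, bit7=0)
  nb ##.: next=#  (t=0,i=2, bit6=1)
  nb #.#: next=#  (t=0,i=3, bit5=1)
  nb #..: next=.  (t=0,i=5, bit4=0)
  nb .##: next=#  (t=0,i=1, bit3=1)
  nb .#.: next=#  (t=0,i=4, bit2=1)
  nb ..#: next=#  (t=0,i=0, bit1=1)
  nb ...: next=.  (t=2,i=2, bit0=0)
  bits 01101110 = 110

110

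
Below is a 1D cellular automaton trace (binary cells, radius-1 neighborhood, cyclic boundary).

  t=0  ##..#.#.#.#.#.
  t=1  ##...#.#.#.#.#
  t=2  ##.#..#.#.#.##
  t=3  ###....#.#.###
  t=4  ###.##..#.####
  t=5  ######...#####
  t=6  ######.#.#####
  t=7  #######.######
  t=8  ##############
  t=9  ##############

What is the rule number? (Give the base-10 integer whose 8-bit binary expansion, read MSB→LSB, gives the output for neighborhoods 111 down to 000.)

  ### -> #   bit 7 = 1  t=1,i=0
  ##. -> #   bit 6 = 1  t=0,i=1
  #.# -> #   bit 5 = 1  t=0,i=5
  #.. -> .   bit 4 = 0  t=0,i=2
  .## -> #   bit 3 = 1  t=0,i=0
  .#. -> .   bit 2 = 0  t=0,i=4
  ..# -> .   bit 1 = 0  t=0,i=3
  ... -> #   bit 0 = 1  t=1,i=3
  bits 11101001 = 233

233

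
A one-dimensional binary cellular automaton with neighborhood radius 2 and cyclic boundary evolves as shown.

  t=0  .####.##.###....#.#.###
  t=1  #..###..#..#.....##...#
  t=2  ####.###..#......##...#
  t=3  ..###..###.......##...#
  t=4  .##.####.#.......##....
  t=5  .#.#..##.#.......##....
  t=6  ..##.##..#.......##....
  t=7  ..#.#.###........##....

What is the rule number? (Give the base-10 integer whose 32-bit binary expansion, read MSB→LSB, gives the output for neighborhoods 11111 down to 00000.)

2050757824

  nb #####: next=.  (t=2,i=1, bit31=0)
  nb ####.: next=#  (t=0,i=3, bit30=1)
  nb ###.#: next=#  (t=0,i=4, bit29=1)
  nb ###..: next=#  (t=0,i=11, bit28=1)
  nb ##.##: next=#  (t=0,i=0, bit27=1)
  nb ##.#.: next=.  (t=4,i=8, bit26=0)
  nb ##..#: next=#  (t=1,i=1, bit25=1)
  nb ##...: next=.  (t=0,i=12, bit24=0)
  nb #.###: next=.  (t=0,i=1, bit23=0)
  nb #.##.: next=.  (t=0,i=6, bit22=0)
  nb #.#.#: next=#  (t=0,i=18, bit21=1)
  nb #.#..: next=#  (t=4,i=9, bit20=1)
  nb #..##: next=#  (t=1,i=2, bit19=1)
  nb #..#.: next=#  (t=1,i=7, bit18=1)
  nb #...#: next=.  (t=1,i=20, bit17=0)
  nb #....: next=.  (t=0,i=13, bit16=0)
  nb .####: next=.  (t=0,i=2, bit15=0)
  nb .###.: next=.  (t=0,i=10, bit14=0)
  nb .##.#: next=.  (t=0,i=7, bit13=0)
  nb .##..: next=#  (t=1,i=0, bit12=1)
  nb .#.##: next=.  (t=0,i=19, bit11=0)
  nb .#.#.: next=#  (t=0,i=17, bit10=1)
  nb .#..#: next=.  (t=1,i=9, bit9=0)
  nb .#...: next=.  (t=1,i=12, bit8=0)
  nb ..###: next=#  (t=1,i=3, bit7=1)
  nb ..##.: next=#  (t=1,i=17, bit6=1)
  nb ..#.#: next=.  (t=0,i=16, bit5=0)
  nb ..#..: next=.  (t=1,i=8, bit4=0)
  nb ...##: next=.  (t=1,i=16, bit3=0)
  nb ...#.: next=.  (t=0,i=15, bit2=0)
  nb ....#: next=.  (t=0,i=14, bit1=0)
  nb .....: next=.  (t=1,i=14, bit0=0)
  bits 01111010001111000001010011000000 = 2050757824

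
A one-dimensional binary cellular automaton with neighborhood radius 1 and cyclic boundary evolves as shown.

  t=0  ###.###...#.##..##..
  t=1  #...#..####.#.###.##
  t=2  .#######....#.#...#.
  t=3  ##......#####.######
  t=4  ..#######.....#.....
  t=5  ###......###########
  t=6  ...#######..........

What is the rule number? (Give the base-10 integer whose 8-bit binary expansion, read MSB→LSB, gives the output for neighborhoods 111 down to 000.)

  ###|.  b7=0 t=0,i=1
  ##.|.  b6=0 t=0,i=2
  #.#|.  b5=0 t=0,i=3
  #..|#  b4=1 t=0,i=7
  .##|#  b3=1 t=0,i=0
  .#.|#  b2=1 t=0,i=10
  ..#|#  b1=1 t=0,i=9
  ...|#  b0=1 t=0,i=8
  bits 00011111 = 31

31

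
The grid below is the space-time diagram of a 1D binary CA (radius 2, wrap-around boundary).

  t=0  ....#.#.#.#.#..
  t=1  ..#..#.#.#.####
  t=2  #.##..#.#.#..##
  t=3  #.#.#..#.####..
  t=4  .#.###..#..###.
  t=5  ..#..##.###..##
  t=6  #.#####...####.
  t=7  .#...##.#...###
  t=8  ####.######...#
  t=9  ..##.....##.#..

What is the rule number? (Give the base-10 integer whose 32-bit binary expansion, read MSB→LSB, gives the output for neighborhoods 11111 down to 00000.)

  #####|.  b31=0 t=6,i=4
  ####.|#  b30=1 t=1,i=13
  ###.#|#  b29=1 t=2,i=0
  ###..|#  b28=1 t=1,i=14
  ##.##|.  b27=0 t=2,i=1
  ##.#.|#  b26=1 t=6,i=14
  ##..#|#  b25=1 t=1,i=0
  ##...|.  b24=0 t=6,i=7
  #.###|.  b23=0 t=1,i=11
  #.##.|#  b22=1 t=2,i=2
  #.#.#|.  b21=0 t=0,i=6
  #.#..|#  b20=1 t=0,i=12
  #..##|#  b19=1 t=2,i=12
  #..#.|.  b18=0 t=1,i=1
  #...#|#  b17=1 t=6,i=8
  #....|#  b16=1 t=0,i=14
  .####|.  b15=0 t=1,i=12
  .###.|.  b14=0 t=2,i=14
  .##.#|#  b13=1 t=5,i=6
  .##..|.  b12=0 t=2,i=3
  .#.##|#  b11=1 t=1,i=10
  .#.#.|#  b10=1 t=0,i=5
  .#..#|#  b9=1 t=1,i=3
  .#...|#  b8=1 t=0,i=13
  ..###|.  b7=0 t=2,i=13
  ..##.|#  b6=1 t=5,i=5
  ..#.#|.  b5=0 t=0,i=4
  ..#..|#  b4=1 t=1,i=2
  ...##|.  b3=0 t=6,i=9
  ...#.|.  b2=0 t=0,i=3
  ....#|#  b1=1 t=0,i=2
  .....|.  b0=0 t=0,i=0
  bits 01110110010110110010111101010010 = 1985687378

1985687378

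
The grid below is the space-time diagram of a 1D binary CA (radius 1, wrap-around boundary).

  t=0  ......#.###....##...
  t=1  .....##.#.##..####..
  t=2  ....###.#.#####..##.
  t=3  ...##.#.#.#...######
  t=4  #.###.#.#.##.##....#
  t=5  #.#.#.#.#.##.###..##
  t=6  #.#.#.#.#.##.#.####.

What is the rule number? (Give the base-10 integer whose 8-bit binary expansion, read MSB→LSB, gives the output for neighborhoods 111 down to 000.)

94

  nb ###: next=.  (t=0,i=9, bit7=0)
  nb ##.: next=#  (t=0,i=10, bit6=1)
  nb #.#: next=.  (t=0,i=7, bit5=0)
  nb #..: next=#  (t=0,i=11, bit4=1)
  nb .##: next=#  (t=0,i=8, bit3=1)
  nb .#.: next=#  (t=0,i=6, bit2=1)
  nb ..#: next=#  (t=0,i=5, bit1=1)
  nb ...: next=.  (t=0,i=0, bit0=0)
  bits 01011110 = 94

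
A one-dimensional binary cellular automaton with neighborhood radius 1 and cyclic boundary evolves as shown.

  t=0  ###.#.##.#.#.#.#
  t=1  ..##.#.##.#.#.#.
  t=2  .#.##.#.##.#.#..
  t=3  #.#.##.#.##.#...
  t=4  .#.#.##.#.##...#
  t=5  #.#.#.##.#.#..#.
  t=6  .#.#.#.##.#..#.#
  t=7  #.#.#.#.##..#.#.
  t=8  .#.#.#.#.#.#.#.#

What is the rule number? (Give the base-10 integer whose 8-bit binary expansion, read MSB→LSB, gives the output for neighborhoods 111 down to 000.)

98

  [7] ### => .  t=0,i=0
  [6] ##. => #  t=0,i=2
  [5] #.# => #  t=0,i=3
  [4] #.. => .  t=1,i=15
  [3] .## => .  t=0,i=6
  [2] .#. => .  t=0,i=4
  [1] ..# => #  t=1,i=1
  [0] ... => .  t=1,i=0
  bits 01100010 = 98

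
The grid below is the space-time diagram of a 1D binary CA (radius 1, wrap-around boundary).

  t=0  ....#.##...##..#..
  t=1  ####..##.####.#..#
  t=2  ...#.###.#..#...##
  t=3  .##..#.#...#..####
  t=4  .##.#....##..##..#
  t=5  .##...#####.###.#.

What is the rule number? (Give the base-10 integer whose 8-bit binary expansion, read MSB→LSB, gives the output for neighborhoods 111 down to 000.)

75

  nb ###: next=.  (t=1,i=0, bit7=0)
  nb ##.: next=#  (t=0,i=7, bit6=1)
  nb #.#: next=.  (t=0,i=5, bit5=0)
  nb #..: next=.  (t=0,i=8, bit4=0)
  nb .##: next=#  (t=0,i=6, bit3=1)
  nb .#.: next=.  (t=0,i=4, bit2=0)
  nb ..#: next=#  (t=0,i=3, bit1=1)
  nb ...: next=#  (t=0,i=0, bit0=1)
  bits 01001011 = 75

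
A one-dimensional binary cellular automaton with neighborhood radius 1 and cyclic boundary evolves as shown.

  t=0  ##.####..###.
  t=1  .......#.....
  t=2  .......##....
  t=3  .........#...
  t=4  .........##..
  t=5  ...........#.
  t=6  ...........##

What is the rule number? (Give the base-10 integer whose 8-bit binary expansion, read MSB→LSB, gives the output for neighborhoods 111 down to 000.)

  ###|.  b7=0 t=0,i=4
  ##.|.  b6=0 t=0,i=1
  #.#|.  b5=0 t=0,i=2
  #..|#  b4=1 t=0,i=7
  .##|.  b3=0 t=0,i=0
  .#.|#  b2=1 t=1,i=7
  ..#|.  b1=0 t=0,i=8
  ...|.  b0=0 t=1,i=0
  bits 00010100 = 20

20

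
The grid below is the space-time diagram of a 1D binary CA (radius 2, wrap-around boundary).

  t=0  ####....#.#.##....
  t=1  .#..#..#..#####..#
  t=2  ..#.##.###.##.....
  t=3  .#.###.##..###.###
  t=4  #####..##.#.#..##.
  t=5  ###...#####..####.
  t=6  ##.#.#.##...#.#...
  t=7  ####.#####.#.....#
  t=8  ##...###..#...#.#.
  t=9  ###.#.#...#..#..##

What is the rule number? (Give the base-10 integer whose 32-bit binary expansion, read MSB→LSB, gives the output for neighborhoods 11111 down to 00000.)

2246638173

  nb #####: next=#  (t=1,i=12, bit31=1)
  nb ####.: next=.  (t=0,i=2, bit30=0)
  nb ###.#: next=.  (t=2,i=9, bit29=0)
  nb ###..: next=.  (t=0,i=3, bit28=0)
  nb ##.##: next=.  (t=2,i=6, bit27=0)
  nb ##.#.: next=#  (t=3,i=0, bit26=1)
  nb ##..#: next=.  (t=1,i=15, bit25=0)
  nb ##...: next=#  (t=0,i=4, bit24=1)
  nb #.###: next=#  (t=2,i=7, bit23=1)
  nb #.##.: next=#  (t=0,i=12, bit22=1)
  nb #.#.#: next=#  (t=0,i=10, bit21=1)
  nb #.#..: next=.  (t=1,i=1, bit20=0)
  nb #..##: next=#  (t=1,i=9, bit19=1)
  nb #..#.: next=.  (t=1,i=3, bit18=0)
  nb #...#: next=.  (t=5,i=4, bit17=0)
  nb #....: next=.  (t=0,i=5, bit16=0)
  nb .####: next=#  (t=0,i=1, bit15=1)
  nb .###.: next=#  (t=2,i=8, bit14=1)
  nb .##.#: next=#  (t=2,i=5, bit13=1)
  nb .##..: next=#  (t=0,i=13, bit12=1)
  nb .#.##: next=#  (t=0,i=11, bit11=1)
  nb .#.#.: next=.  (t=0,i=9, bit10=0)
  nb .#..#: next=#  (t=1,i=2, bit9=1)
  nb .#...: next=.  (t=6,i=15, bit8=0)
  nb ..###: next=.  (t=0,i=0, bit7=0)
  nb ..##.: next=#  (t=4,i=7, bit6=1)
  nb ..#.#: next=.  (t=0,i=8, bit5=0)
  nb ..#..: next=#  (t=1,i=4, bit4=1)
  nb ...##: next=#  (t=0,i=17, bit3=1)
  nb ...#.: next=#  (t=0,i=7, bit2=1)
  nb ....#: next=.  (t=0,i=6, bit1=0)
  nb .....: next=#  (t=2,i=15, bit0=1)
  bits 10000101111010001111101001011101 = 2246638173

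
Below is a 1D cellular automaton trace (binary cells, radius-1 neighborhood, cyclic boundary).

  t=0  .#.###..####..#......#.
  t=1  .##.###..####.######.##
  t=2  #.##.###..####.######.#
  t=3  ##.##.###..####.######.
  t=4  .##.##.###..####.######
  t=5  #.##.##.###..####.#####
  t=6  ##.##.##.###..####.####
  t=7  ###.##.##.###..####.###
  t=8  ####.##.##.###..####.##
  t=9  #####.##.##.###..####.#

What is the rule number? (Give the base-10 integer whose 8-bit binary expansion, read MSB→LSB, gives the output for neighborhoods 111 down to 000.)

245

  ###|#  b7=1 t=0,i=4
  ##.|#  b6=1 t=0,i=5
  #.#|#  b5=1 t=0,i=2
  #..|#  b4=1 t=0,i=6
  .##|.  b3=0 t=0,i=3
  .#.|#  b2=1 t=0,i=1
  ..#|.  b1=0 t=0,i=0
  ...|#  b0=1 t=0,i=16
  bits 11110101 = 245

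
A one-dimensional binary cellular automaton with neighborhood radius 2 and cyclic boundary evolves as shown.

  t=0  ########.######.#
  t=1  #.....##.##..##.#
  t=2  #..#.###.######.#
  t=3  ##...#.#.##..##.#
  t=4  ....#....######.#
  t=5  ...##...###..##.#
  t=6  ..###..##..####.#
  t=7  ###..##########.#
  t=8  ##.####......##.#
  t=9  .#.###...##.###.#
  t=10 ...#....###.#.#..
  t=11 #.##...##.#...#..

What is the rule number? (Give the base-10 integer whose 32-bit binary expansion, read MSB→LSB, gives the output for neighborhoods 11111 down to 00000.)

  nb #####: next=.  (t=0,i=1, bit31=0)
  nb ####.: next=#  (t=0,i=6, bit30=1)
  nb ###.#: next=#  (t=0,i=7, bit29=1)
  nb ###..: next=.  (t=3,i=1, bit28=0)
  nb ##.##: next=.  (t=0,i=8, bit27=0)
  nb ##.#.: next=.  (t=4,i=15, bit26=0)
  nb ##..#: next=#  (t=1,i=11, bit25=1)
  nb ##...: next=.  (t=1,i=1, bit24=0)
  nb #.###: next=#  (t=0,i=9, bit23=1)
  nb #.##.: next=#  (t=1,i=9, bit22=1)
  nb #.#.#: next=.  (t=3,i=7, bit21=0)
  nb #.#..: next=#  (t=4,i=16, bit20=1)
  nb #..##: next=#  (t=1,i=12, bit19=1)
  nb #..#.: next=.  (t=2,i=2, bit18=0)
  nb #...#: next=.  (t=3,i=3, bit17=0)
  nb #....: next=.  (t=1,i=2, bit16=0)
  nb .####: next=#  (t=0,i=0, bit15=1)
  nb .###.: next=.  (t=2,i=6, bit14=0)
  nb .##.#: next=#  (t=1,i=7, bit13=1)
  nb .##..: next=#  (t=1,i=0, bit12=1)
  nb .#.##: next=.  (t=2,i=4, bit11=0)
  nb .#.#.: next=.  (t=3,i=6, bit10=0)
  nb .#..#: next=#  (t=6,i=0, bit9=1)
  nb .#...: next=.  (t=4,i=0, bit8=0)
  nb ..###: next=#  (t=4,i=9, bit7=1)
  nb ..##.: next=#  (t=1,i=6, bit6=1)
  nb ..#.#: next=.  (t=2,i=3, bit5=0)
  nb ..#..: next=#  (t=4,i=4, bit4=1)
  nb ...##: next=#  (t=1,i=5, bit3=1)
  nb ...#.: next=#  (t=3,i=4, bit2=1)
  nb ....#: next=.  (t=1,i=4, bit1=0)
  nb .....: next=#  (t=1,i=3, bit0=1)
  bits 01100010110110001011001011011101 = 1658368733

1658368733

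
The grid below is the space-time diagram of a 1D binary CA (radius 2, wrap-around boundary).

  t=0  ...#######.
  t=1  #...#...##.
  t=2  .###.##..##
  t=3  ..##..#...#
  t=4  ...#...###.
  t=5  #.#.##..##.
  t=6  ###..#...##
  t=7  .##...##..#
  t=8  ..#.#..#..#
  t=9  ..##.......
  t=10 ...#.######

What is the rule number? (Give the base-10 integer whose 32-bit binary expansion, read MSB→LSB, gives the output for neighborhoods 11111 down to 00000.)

1948513573

  ##### -> .   bit 31 = 0  t=0,i=5
  ####. -> #   bit 30 = 1  t=0,i=8
  ###.# -> #   bit 29 = 1  t=2,i=3
  ###.. -> #   bit 28 = 1  t=0,i=9
  ##.## -> .   bit 27 = 0  t=2,i=0
  ##.#. -> #   bit 26 = 1  t=1,i=10
  ##..# -> .   bit 25 = 0  t=2,i=7
  ##... -> .   bit 24 = 0  t=0,i=10
  #.### -> .   bit 23 = 0  t=2,i=1
  #.##. -> .   bit 22 = 0  t=2,i=5
  #.#.# -> #   bit 21 = 1  t=5,i=0
  #.#.. -> .   bit 20 = 0  t=1,i=0
  #..## -> .   bit 19 = 0  t=2,i=8
  #..#. -> .   bit 18 = 0  t=3,i=5
  #...# -> #   bit 17 = 1  t=1,i=2
  #.... -> #   bit 16 = 1  t=0,i=0
  .#### -> #   bit 15 = 1  t=0,i=4
  .###. -> #   bit 14 = 1  t=2,i=2
  .##.# -> #   bit 13 = 1  t=1,i=9
  .##.. -> #   bit 12 = 1  t=2,i=6
  .#.## -> .   bit 11 = 0  t=5,i=3
  .#.#. -> #   bit 10 = 1  t=5,i=1
  .#..# -> .   bit 9 = 0  t=3,i=0
  .#... -> #   bit 8 = 1  t=1,i=1
  ..### -> .   bit 7 = 0  t=0,i=3
  ..##. -> .   bit 6 = 0  t=1,i=8
  ..#.# -> #   bit 5 = 1  t=7,i=10
  ..#.. -> .   bit 4 = 0  t=1,i=4
  ...## -> .   bit 3 = 0  t=0,i=2
  ...#. -> #   bit 2 = 1  t=1,i=3
  ....# -> .   bit 1 = 0  t=0,i=1
  ..... -> #   bit 0 = 1  t=9,i=6
  bits 01110100001000111111010100100101 = 1948513573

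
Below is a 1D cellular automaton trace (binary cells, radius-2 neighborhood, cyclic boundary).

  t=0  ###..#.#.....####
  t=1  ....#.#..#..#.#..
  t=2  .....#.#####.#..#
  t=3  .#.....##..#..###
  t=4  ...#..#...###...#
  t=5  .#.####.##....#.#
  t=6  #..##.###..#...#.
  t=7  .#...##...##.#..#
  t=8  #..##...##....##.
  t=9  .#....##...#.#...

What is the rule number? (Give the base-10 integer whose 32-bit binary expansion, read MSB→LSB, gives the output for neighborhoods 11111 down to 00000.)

684164632

  ##### -> .   bit 31 = 0  t=0,i=0
  ####. -> .   bit 30 = 0  t=0,i=1
  ###.# -> #   bit 29 = 1  t=2,i=11
  ###.. -> .   bit 28 = 0  t=0,i=2
  ##.## -> #   bit 27 = 1  t=5,i=7
  ##.#. -> .   bit 26 = 0  t=2,i=12
  ##..# -> .   bit 25 = 0  t=0,i=3
  ##... -> .   bit 24 = 0  t=4,i=13
  #.### -> #   bit 23 = 1  t=2,i=7
  #.##. -> #   bit 22 = 1  t=5,i=8
  #.#.# -> .   bit 21 = 0  t=5,i=1
  #.#.. -> .   bit 20 = 0  t=0,i=7
  #..## -> .   bit 19 = 0  t=3,i=13
  #..#. -> #   bit 18 = 1  t=0,i=4
  #...# -> #   bit 17 = 1  t=4,i=1
  #.... -> #   bit 16 = 1  t=0,i=9
  .#### -> #   bit 15 = 1  t=0,i=14
  .###. -> .   bit 14 = 0  t=3,i=15
  .##.# -> .   bit 13 = 0  t=6,i=4
  .##.. -> .   bit 12 = 0  t=3,i=8
  .#.## -> .   bit 11 = 0  t=2,i=6
  .#.#. -> #   bit 10 = 1  t=0,i=6
  .#..# -> #   bit 9 = 1  t=1,i=7
  .#... -> .   bit 8 = 0  t=0,i=8
  ..### -> .   bit 7 = 0  t=0,i=13
  ..##. -> .   bit 6 = 0  t=3,i=7
  ..#.# -> .   bit 5 = 0  t=0,i=5
  ..#.. -> #   bit 4 = 1  t=1,i=9
  ...## -> #   bit 3 = 1  t=0,i=12
  ...#. -> .   bit 2 = 0  t=1,i=3
  ....# -> .   bit 1 = 0  t=0,i=11
  ..... -> .   bit 0 = 0  t=0,i=10
  bits 00101000110001111000011000011000 = 684164632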